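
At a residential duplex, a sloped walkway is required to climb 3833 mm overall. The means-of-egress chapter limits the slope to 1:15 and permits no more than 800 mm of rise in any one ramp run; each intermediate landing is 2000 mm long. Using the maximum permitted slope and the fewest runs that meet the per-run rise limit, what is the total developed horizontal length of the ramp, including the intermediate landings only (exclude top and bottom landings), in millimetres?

65495 mm

At most 800 each: 3833/800 = 4.79, giving 5 ramp runs. That means 4 intermediate landings.
Horizontal run for 3833 mm of rise at 1:15 is 3833 × 15 = 57495 mm.
4 intermediate landings contribute 4 × 2000 = 8000 mm.
Developed length = 57495 + 8000 = 65495 mm.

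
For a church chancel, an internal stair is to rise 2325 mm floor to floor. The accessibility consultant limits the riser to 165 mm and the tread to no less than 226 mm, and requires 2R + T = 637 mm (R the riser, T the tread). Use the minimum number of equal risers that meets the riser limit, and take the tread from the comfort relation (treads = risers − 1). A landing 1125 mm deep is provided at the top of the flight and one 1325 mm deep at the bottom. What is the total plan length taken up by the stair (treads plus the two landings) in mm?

At most 165 each: 2325/165 = 14.09, giving 15 risers.
Each riser is 2325/15 = 155 mm (≤ 165 mm).
From 2R + T = 637: T = 637 − 310 = 327 mm.
15 risers give 14 treads; going = 14 × 327 = 4578 mm.
Add landings: 4578 + 1125 + 1325 = 7028 mm.

7028 mm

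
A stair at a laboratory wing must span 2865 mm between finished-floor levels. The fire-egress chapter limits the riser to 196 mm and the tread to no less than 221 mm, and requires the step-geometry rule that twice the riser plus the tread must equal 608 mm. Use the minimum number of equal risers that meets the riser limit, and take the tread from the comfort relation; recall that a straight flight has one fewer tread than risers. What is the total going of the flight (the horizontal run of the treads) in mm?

3164 mm

2865 / 196 = 14.617 → round up to 15 risers.
Riser R = 2865 / 15 = 191 mm, within the 196 mm limit.
From 2R + T = 608: T = 608 − 382 = 226 mm.
Treads = 15 − 1 = 14; going = 14 × 226 = 3164 mm.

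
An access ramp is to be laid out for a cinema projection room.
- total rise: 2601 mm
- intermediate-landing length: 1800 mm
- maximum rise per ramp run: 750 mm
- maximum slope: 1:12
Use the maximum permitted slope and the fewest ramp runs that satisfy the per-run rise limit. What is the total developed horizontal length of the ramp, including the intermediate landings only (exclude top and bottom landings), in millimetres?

36612 mm

2601 / 750 = 3.47, so 4 ramp runs are needed. That means 3 intermediate landings.
Ramp run (horizontal) at 1:12: 2601 × 12 = 31212 mm.
Intermediate landings: 3 × 1800 = 5400 mm.
Developed length = 31212 + 5400 = 36612 mm.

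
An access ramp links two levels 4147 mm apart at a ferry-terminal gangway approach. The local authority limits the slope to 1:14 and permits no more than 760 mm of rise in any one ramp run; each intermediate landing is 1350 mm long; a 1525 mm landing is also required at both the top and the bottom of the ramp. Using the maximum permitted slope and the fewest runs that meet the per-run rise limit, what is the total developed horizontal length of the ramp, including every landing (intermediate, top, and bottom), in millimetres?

67858 mm

4147 / 760 = 5.457 → round up to 6 ramp runs. That means 5 intermediate landings.
Ramp run (horizontal) at 1:14: 4147 × 14 = 58058 mm.
5 intermediate landings contribute 5 × 1350 = 6750 mm.
Top and bottom landings: 2 × 1525 = 3050 mm.
Total = 58058 + 6750 + 3050 = 67858 mm.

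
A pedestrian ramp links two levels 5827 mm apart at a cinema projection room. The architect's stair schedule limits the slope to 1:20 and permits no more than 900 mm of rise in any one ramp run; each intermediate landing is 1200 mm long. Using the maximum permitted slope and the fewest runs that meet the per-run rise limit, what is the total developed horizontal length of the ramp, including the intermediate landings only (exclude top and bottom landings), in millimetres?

⌈5827/900⌉ = 7 ramp runs. That means 6 intermediate landings.
Ramp run (horizontal) at 1:20: 5827 × 20 = 116540 mm.
6 intermediate landings contribute 6 × 1200 = 7200 mm.
Developed length = 116540 + 7200 = 123740 mm.

123740 mm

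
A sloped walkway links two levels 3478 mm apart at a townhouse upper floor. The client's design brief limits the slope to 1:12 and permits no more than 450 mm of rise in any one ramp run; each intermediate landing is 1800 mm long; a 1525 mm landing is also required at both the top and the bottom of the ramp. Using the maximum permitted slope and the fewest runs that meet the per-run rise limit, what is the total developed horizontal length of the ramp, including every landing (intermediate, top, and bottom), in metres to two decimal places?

57.39 m

⌈3478/450⌉ = 8 ramp runs. That means 7 intermediate landings.
Horizontal run for 3478 mm of rise at 1:12 is 3478 × 12 = 41736 mm.
7 intermediate landings contribute 7 × 1800 = 12600 mm.
Top and bottom landings: 2 × 1525 = 3050 mm.
Total = 41736 + 12600 + 3050 = 57386 mm.
= 57.39 m.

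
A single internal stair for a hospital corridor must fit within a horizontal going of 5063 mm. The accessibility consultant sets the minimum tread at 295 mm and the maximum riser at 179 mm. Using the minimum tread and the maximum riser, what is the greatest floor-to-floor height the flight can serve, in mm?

5063 / 295 = 17.16, so 17 treads fit.
Risers = treads + 1 = 18.
Maximum height = 18 × 179 = 3222 mm.

3222 mm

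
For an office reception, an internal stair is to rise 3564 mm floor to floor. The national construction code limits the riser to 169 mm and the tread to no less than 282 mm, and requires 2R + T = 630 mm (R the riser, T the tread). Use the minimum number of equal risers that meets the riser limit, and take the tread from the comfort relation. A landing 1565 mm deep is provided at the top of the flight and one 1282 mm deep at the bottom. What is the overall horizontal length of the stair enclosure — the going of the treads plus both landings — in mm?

At most 169 each: 3564/169 = 21.09, giving 22 risers.
Riser R = 3564 / 22 = 162 mm, within the 169 mm limit.
Tread T = 630 − 2 × 162 = 306 mm (≥ 282 mm).
Treads = 22 − 1 = 21; going = 21 × 306 = 6426 mm.
Add landings: 6426 + 1565 + 1282 = 9273 mm.

9273 mm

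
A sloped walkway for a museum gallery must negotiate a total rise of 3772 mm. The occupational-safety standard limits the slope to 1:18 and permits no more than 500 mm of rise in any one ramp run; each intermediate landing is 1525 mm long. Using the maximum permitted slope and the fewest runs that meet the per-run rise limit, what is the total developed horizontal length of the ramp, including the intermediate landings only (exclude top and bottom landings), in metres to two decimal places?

At most 500 each: 3772/500 = 7.54, giving 8 ramp runs. That means 7 intermediate landings.
Ramp run (horizontal) at 1:18: 3772 × 18 = 67896 mm.
7 intermediate landings contribute 7 × 1525 = 10675 mm.
Total developed length = 67896 + 10675 = 78571 mm.
= 78.57 m.

78.57 m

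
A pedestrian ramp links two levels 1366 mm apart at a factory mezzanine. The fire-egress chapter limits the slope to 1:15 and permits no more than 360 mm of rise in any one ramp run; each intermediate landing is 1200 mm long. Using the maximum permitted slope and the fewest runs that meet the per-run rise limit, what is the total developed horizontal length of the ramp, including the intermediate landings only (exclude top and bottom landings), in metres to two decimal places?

24.09 m

⌈1366/360⌉ = 4 ramp runs. That means 3 intermediate landings.
Ramp run (horizontal) at 1:15: 1366 × 15 = 20490 mm.
Intermediate landings: 3 × 1200 = 3600 mm.
Developed length = 20490 + 3600 = 24090 mm.
= 24.09 m.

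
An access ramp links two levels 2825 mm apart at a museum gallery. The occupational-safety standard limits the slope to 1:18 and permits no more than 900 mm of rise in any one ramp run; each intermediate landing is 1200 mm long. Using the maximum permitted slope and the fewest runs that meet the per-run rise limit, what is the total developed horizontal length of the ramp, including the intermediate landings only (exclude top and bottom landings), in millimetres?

54450 mm

2825 / 900 = 3.139 → round up to 4 ramp runs. That means 3 intermediate landings.
Horizontal run for 2825 mm of rise at 1:18 is 2825 × 18 = 50850 mm.
3 intermediate landings contribute 3 × 1200 = 3600 mm.
Total developed length = 50850 + 3600 = 54450 mm.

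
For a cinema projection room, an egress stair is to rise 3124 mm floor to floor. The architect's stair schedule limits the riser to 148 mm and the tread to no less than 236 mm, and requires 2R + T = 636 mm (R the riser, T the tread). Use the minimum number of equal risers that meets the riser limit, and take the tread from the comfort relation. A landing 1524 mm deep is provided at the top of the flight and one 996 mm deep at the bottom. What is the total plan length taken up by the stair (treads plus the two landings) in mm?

9912 mm

3124 / 148 = 21.11, so 22 risers are needed.
R = 3124 ÷ 22 = 142 mm.
T = 636 − 2·142 = 352 mm, which satisfies the 236 mm minimum.
Treads = 22 − 1 = 21; going = 21 × 352 = 7392 mm.
Enclosure = 7392 + 1524 + 996 = 9912 mm.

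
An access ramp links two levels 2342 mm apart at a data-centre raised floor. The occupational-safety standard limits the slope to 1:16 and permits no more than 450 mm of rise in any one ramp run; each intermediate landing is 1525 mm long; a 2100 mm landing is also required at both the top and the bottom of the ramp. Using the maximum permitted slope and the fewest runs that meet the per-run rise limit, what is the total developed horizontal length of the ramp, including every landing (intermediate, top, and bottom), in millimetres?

2342 / 450 = 5.20, so 6 ramp runs are needed. That means 5 intermediate landings.
Horizontal run for 2342 mm of rise at 1:16 is 2342 × 16 = 37472 mm.
5 intermediate landings contribute 5 × 1525 = 7625 mm.
Top and bottom landings: 2 × 2100 = 4200 mm.
Total = 37472 + 7625 + 4200 = 49297 mm.

49297 mm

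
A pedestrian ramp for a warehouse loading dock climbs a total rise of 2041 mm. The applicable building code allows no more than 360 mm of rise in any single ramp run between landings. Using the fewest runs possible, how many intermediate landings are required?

5 intermediate landings

2041 / 360 = 5.669 → round up to 6 ramp runs.
6 runs are separated by 5 intermediate landings.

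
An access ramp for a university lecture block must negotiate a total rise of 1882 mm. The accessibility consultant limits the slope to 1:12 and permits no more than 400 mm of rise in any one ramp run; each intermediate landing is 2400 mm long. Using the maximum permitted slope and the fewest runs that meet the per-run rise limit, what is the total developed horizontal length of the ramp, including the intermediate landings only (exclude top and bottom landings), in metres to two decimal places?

32.18 m

1882 / 400 = 4.705 → round up to 5 ramp runs. That means 4 intermediate landings.
Ramp run (horizontal) at 1:12: 1882 × 12 = 22584 mm.
4 intermediate landings contribute 4 × 2400 = 9600 mm.
Total developed length = 22584 + 9600 = 32184 mm.
= 32.18 m.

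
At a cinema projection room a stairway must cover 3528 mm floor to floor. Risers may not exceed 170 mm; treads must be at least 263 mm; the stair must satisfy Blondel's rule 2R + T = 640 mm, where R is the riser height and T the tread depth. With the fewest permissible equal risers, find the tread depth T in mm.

3528 / 170 = 20.75, so 21 risers are needed.
R = 3528 ÷ 21 = 168 mm.
From 2R + T = 640: T = 640 − 336 = 304 mm.

304 mm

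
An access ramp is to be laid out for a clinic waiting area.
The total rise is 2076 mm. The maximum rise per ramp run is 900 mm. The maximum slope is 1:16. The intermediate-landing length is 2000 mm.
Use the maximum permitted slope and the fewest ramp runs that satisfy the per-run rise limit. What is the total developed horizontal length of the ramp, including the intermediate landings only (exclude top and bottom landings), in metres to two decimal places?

⌈2076/900⌉ = 3 ramp runs. That means 2 intermediate landings.
Ramp run (horizontal) at 1:16: 2076 × 16 = 33216 mm.
2 intermediate landings contribute 2 × 2000 = 4000 mm.
Total developed length = 33216 + 4000 = 37216 mm.
= 37.22 m.

37.22 m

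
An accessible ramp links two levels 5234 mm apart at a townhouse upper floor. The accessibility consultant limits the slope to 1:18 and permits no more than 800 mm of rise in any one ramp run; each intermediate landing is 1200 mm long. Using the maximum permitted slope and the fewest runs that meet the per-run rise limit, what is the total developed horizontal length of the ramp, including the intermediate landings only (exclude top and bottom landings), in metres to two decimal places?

⌈5234/800⌉ = 7 ramp runs. That means 6 intermediate landings.
Ramp run (horizontal) at 1:18: 5234 × 18 = 94212 mm.
6 intermediate landings contribute 6 × 1200 = 7200 mm.
Total developed length = 94212 + 7200 = 101412 mm.
= 101.41 m.

101.41 m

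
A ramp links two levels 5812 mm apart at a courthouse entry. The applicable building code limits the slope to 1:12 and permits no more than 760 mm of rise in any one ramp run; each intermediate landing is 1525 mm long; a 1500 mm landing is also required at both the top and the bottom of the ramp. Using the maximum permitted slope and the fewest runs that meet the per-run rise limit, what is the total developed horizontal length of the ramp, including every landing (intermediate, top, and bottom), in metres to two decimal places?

83.42 m

At most 760 each: 5812/760 = 7.65, giving 8 ramp runs. That means 7 intermediate landings.
Ramp run (horizontal) at 1:12: 5812 × 12 = 69744 mm.
7 intermediate landings contribute 7 × 1525 = 10675 mm.
Top and bottom landings: 2 × 1500 = 3000 mm.
Total = 69744 + 10675 + 3000 = 83419 mm.
= 83.42 m.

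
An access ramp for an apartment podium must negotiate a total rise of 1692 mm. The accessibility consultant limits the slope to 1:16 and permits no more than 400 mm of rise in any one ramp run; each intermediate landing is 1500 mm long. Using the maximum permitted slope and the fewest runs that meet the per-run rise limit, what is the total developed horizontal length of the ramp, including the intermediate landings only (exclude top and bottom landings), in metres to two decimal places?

1692 / 400 = 4.23, so 5 ramp runs are needed. That means 4 intermediate landings.
Ramp run (horizontal) at 1:16: 1692 × 16 = 27072 mm.
4 intermediate landings contribute 4 × 1500 = 6000 mm.
Developed length = 27072 + 6000 = 33072 mm.
= 33.07 m.

33.07 m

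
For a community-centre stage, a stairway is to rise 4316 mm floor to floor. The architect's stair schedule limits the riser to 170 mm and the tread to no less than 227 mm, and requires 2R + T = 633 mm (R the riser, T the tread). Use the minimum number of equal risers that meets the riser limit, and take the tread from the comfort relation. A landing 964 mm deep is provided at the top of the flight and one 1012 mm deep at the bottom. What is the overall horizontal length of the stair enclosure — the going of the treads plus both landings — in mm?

4316 / 170 = 25.39, so 26 risers are needed.
R = 4316 ÷ 26 = 166 mm.
Tread T = 633 − 2 × 166 = 301 mm (≥ 227 mm).
26 risers give 25 treads; going = 25 × 301 = 7525 mm.
Add landings: 7525 + 964 + 1012 = 9501 mm.

9501 mm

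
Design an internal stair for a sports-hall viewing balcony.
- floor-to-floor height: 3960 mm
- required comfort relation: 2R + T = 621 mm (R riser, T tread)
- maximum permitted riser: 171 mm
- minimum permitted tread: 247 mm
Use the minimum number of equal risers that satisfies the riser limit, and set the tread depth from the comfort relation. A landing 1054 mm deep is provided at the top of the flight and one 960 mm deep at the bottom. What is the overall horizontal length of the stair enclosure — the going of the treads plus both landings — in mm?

8707 mm

⌈3960/171⌉ = 24 risers.
R = 3960 ÷ 24 = 165 mm.
Tread T = 621 − 2 × 165 = 291 mm (≥ 247 mm).
24 risers give 23 treads; going = 23 × 291 = 6693 mm.
Add landings: 6693 + 1054 + 960 = 8707 mm.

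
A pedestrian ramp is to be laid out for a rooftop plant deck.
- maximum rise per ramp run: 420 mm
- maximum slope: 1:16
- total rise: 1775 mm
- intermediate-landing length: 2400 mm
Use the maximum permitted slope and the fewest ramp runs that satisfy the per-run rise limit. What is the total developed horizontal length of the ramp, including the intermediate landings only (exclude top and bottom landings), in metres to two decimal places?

At most 420 each: 1775/420 = 4.23, giving 5 ramp runs. That means 4 intermediate landings.
Ramp run (horizontal) at 1:16: 1775 × 16 = 28400 mm.
Intermediate landings: 4 × 2400 = 9600 mm.
Developed length = 28400 + 9600 = 38000 mm.
= 38.00 m.

38.00 m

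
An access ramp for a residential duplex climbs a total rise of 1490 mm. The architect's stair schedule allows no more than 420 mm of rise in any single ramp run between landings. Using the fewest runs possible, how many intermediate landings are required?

3 intermediate landings

1490 / 420 = 3.55, so 4 ramp runs are needed.
4 runs are separated by 3 intermediate landings.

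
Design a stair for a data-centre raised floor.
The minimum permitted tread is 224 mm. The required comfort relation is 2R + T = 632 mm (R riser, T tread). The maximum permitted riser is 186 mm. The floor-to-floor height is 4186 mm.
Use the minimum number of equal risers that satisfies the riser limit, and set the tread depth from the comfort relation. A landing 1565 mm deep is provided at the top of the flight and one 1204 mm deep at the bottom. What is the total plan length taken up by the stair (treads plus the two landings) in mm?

4186 / 186 = 22.51, so 23 risers are needed.
Each riser is 4186/23 = 182 mm (≤ 186 mm).
From 2R + T = 632: T = 632 − 364 = 268 mm.
Treads = 23 − 1 = 22; going = 22 × 268 = 5896 mm.
Add landings: 5896 + 1565 + 1204 = 8665 mm.

8665 mm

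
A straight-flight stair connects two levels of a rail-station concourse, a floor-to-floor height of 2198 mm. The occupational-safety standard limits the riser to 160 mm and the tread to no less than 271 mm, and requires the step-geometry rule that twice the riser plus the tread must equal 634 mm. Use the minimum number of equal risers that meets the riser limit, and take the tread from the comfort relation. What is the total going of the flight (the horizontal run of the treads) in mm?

4160 mm

⌈2198/160⌉ = 14 risers.
Each riser is 2198/14 = 157 mm (≤ 160 mm).
From 2R + T = 634: T = 634 − 314 = 320 mm.
Going = (14 − 1) × 320 = 4160 mm.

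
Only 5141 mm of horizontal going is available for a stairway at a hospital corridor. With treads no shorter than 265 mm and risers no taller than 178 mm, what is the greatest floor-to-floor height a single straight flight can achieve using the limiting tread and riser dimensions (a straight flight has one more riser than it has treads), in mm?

Treads that fit: ⌊5141 / 265⌋ = 19.
Risers = treads + 1 = 20.
Maximum height = 20 × 178 = 3560 mm.

3560 mm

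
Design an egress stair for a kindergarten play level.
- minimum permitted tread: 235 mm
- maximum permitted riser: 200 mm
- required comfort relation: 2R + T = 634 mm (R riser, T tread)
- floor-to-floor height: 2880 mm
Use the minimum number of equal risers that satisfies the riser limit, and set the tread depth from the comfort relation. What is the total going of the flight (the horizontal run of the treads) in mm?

3500 mm

2880 / 200 = 14.40, so 15 risers are needed.
Riser R = 2880 / 15 = 192 mm, within the 200 mm limit.
From 2R + T = 634: T = 634 − 384 = 250 mm.
15 risers give 14 treads; going = 14 × 250 = 3500 mm.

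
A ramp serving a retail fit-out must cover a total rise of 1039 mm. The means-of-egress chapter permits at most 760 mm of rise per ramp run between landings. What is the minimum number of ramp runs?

1039 / 760 = 1.367 → round up to 2 ramp runs.

2 runs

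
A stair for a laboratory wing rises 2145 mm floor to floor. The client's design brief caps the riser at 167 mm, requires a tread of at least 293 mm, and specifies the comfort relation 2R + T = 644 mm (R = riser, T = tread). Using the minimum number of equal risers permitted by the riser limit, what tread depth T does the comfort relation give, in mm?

2145 / 167 = 12.844 → round up to 13 risers.
Riser R = 2145 / 13 = 165 mm, within the 167 mm limit.
T = 644 − 2·165 = 314 mm, which satisfies the 293 mm minimum.

314 mm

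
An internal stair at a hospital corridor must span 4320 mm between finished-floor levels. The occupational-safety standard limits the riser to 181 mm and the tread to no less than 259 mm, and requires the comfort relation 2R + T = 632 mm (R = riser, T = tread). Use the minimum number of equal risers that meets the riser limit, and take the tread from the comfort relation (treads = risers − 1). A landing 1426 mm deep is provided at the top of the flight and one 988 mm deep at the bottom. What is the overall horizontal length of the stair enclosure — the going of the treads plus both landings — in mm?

4320 / 181 = 23.867 → round up to 24 risers.
R = 4320 ÷ 24 = 180 mm.
From 2R + T = 632: T = 632 − 360 = 272 mm.
24 risers give 23 treads; going = 23 × 272 = 6256 mm.
Enclosure = 6256 + 1426 + 988 = 8670 mm.

8670 mm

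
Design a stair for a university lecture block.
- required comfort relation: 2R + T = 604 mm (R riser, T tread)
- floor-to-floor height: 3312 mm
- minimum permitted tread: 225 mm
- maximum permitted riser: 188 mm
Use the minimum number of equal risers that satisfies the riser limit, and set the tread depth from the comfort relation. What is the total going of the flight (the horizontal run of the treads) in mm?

⌈3312/188⌉ = 18 risers.
Each riser is 3312/18 = 184 mm (≤ 188 mm).
T = 604 − 2·184 = 236 mm, which satisfies the 225 mm minimum.
Going = (18 − 1) × 236 = 4012 mm.

4012 mm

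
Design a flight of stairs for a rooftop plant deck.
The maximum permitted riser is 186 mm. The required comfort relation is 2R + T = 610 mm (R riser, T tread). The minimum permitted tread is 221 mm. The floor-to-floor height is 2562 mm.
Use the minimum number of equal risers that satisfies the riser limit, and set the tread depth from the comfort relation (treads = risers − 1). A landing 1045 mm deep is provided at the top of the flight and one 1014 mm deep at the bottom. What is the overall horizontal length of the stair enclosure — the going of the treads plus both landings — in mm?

2562 / 186 = 13.774 → round up to 14 risers.
R = 2562 ÷ 14 = 183 mm.
T = 610 − 2·183 = 244 mm, which satisfies the 221 mm minimum.
14 risers give 13 treads; going = 13 × 244 = 3172 mm.
Enclosure = 3172 + 1045 + 1014 = 5231 mm.

5231 mm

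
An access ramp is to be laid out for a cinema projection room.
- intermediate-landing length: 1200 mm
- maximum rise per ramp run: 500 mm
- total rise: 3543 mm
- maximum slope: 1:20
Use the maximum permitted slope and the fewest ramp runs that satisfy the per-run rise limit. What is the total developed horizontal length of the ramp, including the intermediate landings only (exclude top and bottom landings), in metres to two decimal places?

3543 / 500 = 7.086 → round up to 8 ramp runs. That means 7 intermediate landings.
Ramp run (horizontal) at 1:20: 3543 × 20 = 70860 mm.
Intermediate landings: 7 × 1200 = 8400 mm.
Total developed length = 70860 + 8400 = 79260 mm.
= 79.26 m.

79.26 m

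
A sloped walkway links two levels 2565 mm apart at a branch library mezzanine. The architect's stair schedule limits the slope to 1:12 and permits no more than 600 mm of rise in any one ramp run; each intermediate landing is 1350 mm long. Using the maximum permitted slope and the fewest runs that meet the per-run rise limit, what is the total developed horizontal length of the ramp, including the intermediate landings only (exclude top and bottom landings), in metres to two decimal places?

2565 / 600 = 4.275 → round up to 5 ramp runs. That means 4 intermediate landings.
Ramp run (horizontal) at 1:12: 2565 × 12 = 30780 mm.
Intermediate landings: 4 × 1350 = 5400 mm.
Total developed length = 30780 + 5400 = 36180 mm.
= 36.18 m.

36.18 m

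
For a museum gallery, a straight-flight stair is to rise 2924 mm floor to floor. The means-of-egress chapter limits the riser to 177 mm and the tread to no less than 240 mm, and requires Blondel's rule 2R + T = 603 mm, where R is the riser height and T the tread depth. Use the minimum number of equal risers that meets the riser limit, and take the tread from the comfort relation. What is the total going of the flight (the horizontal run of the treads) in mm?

2924 / 177 = 16.52, so 17 risers are needed.
Each riser is 2924/17 = 172 mm (≤ 177 mm).
T = 603 − 2·172 = 259 mm, which satisfies the 240 mm minimum.
Treads = 17 − 1 = 16; going = 16 × 259 = 4144 mm.

4144 mm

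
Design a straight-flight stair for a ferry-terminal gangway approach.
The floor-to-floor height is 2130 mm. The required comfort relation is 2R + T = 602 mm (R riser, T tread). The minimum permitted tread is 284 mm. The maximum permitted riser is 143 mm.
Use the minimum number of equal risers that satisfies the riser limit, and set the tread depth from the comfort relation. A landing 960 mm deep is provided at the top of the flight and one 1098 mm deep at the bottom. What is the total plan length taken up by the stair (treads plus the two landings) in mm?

6510 mm

⌈2130/143⌉ = 15 risers.
R = 2130 ÷ 15 = 142 mm.
From 2R + T = 602: T = 602 − 284 = 318 mm.
Going = (15 − 1) × 318 = 4452 mm.
Add landings: 4452 + 960 + 1098 = 6510 mm.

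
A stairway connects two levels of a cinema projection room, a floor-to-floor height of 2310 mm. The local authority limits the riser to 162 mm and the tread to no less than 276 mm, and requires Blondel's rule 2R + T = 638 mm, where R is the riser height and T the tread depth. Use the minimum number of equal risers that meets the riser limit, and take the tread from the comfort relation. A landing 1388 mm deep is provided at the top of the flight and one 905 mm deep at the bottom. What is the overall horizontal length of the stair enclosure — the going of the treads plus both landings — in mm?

6913 mm

2310 / 162 = 14.259 → round up to 15 risers.
R = 2310 ÷ 15 = 154 mm.
From 2R + T = 638: T = 638 − 308 = 330 mm.
15 risers give 14 treads; going = 14 × 330 = 4620 mm.
Add landings: 4620 + 1388 + 905 = 6913 mm.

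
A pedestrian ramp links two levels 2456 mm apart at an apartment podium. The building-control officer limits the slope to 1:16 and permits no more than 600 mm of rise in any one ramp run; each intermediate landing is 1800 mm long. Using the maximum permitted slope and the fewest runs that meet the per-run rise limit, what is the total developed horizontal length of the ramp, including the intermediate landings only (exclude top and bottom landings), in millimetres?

At most 600 each: 2456/600 = 4.09, giving 5 ramp runs. That means 4 intermediate landings.
Horizontal run for 2456 mm of rise at 1:16 is 2456 × 16 = 39296 mm.
Intermediate landings: 4 × 1800 = 7200 mm.
Developed length = 39296 + 7200 = 46496 mm.

46496 mm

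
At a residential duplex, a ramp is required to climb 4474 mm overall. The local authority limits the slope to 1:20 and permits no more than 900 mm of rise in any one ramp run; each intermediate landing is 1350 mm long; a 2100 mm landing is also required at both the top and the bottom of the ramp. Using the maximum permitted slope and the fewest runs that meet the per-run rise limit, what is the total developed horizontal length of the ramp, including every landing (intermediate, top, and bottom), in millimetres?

⌈4474/900⌉ = 5 ramp runs. That means 4 intermediate landings.
Ramp run (horizontal) at 1:20: 4474 × 20 = 89480 mm.
4 intermediate landings contribute 4 × 1350 = 5400 mm.
Top and bottom landings: 2 × 2100 = 4200 mm.
Total = 89480 + 5400 + 4200 = 99080 mm.

99080 mm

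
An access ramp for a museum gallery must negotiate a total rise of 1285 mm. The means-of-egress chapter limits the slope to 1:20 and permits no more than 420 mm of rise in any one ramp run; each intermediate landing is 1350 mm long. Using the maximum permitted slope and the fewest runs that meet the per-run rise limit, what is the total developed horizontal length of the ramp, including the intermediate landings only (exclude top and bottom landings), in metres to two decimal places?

At most 420 each: 1285/420 = 3.06, giving 4 ramp runs. That means 3 intermediate landings.
Ramp run (horizontal) at 1:20: 1285 × 20 = 25700 mm.
Intermediate landings: 3 × 1350 = 4050 mm.
Total developed length = 25700 + 4050 = 29750 mm.
= 29.75 m.

29.75 m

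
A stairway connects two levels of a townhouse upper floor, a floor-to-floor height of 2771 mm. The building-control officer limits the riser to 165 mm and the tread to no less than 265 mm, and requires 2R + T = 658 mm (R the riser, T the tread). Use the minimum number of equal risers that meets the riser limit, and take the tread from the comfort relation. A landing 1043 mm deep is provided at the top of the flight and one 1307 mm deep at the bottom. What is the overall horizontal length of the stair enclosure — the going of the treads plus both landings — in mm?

7662 mm

2771 / 165 = 16.794 → round up to 17 risers.
R = 2771 ÷ 17 = 163 mm.
Tread T = 658 − 2 × 163 = 332 mm (≥ 265 mm).
17 risers give 16 treads; going = 16 × 332 = 5312 mm.
Enclosure = 5312 + 1043 + 1307 = 7662 mm.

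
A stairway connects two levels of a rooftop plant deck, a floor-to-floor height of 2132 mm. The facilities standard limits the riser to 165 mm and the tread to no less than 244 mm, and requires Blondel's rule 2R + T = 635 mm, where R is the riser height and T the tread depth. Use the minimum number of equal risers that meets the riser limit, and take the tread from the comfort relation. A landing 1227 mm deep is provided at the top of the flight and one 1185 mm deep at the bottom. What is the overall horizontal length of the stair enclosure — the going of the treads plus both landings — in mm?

6096 mm

At most 165 each: 2132/165 = 12.92, giving 13 risers.
Riser R = 2132 / 13 = 164 mm, within the 165 mm limit.
T = 635 − 2·164 = 307 mm, which satisfies the 244 mm minimum.
13 risers give 12 treads; going = 12 × 307 = 3684 mm.
Add landings: 3684 + 1227 + 1185 = 6096 mm.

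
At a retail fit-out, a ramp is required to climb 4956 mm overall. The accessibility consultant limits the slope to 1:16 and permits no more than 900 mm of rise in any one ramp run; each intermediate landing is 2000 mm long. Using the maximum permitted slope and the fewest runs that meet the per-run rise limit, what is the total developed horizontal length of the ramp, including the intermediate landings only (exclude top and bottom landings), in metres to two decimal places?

⌈4956/900⌉ = 6 ramp runs. That means 5 intermediate landings.
Ramp run (horizontal) at 1:16: 4956 × 16 = 79296 mm.
Intermediate landings: 5 × 2000 = 10000 mm.
Total developed length = 79296 + 10000 = 89296 mm.
= 89.30 m.

89.30 m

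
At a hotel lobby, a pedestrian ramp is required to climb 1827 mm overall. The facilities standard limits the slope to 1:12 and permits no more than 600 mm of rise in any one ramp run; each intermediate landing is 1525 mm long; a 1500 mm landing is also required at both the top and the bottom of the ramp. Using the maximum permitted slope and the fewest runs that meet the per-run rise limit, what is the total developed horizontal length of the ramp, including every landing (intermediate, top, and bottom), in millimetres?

At most 600 each: 1827/600 = 3.04, giving 4 ramp runs. That means 3 intermediate landings.
Horizontal run for 1827 mm of rise at 1:12 is 1827 × 12 = 21924 mm.
Intermediate landings: 3 × 1525 = 4575 mm.
Top and bottom landings: 2 × 1500 = 3000 mm.
Total = 21924 + 4575 + 3000 = 29499 mm.

29499 mm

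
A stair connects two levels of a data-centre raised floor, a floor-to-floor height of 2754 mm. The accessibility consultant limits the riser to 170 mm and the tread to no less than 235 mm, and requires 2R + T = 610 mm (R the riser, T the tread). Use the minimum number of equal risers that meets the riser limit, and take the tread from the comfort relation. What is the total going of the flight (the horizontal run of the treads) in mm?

At most 170 each: 2754/170 = 16.20, giving 17 risers.
Riser R = 2754 / 17 = 162 mm, within the 170 mm limit.
From 2R + T = 610: T = 610 − 324 = 286 mm.
Going = (17 − 1) × 286 = 4576 mm.

4576 mm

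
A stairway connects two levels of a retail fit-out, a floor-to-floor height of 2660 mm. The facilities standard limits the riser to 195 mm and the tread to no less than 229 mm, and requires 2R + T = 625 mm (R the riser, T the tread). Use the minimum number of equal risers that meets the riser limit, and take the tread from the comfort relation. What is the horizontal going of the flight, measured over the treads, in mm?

3185 mm

At most 195 each: 2660/195 = 13.64, giving 14 risers.
R = 2660 ÷ 14 = 190 mm.
T = 625 − 2·190 = 245 mm, which satisfies the 229 mm minimum.
Going = (14 − 1) × 245 = 3185 mm.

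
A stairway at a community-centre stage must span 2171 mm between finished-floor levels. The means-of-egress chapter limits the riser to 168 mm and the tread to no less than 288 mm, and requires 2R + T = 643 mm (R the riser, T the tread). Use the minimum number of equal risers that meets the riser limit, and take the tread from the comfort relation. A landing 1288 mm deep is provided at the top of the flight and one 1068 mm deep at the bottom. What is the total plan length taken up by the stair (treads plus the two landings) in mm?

2171 / 168 = 12.92, so 13 risers are needed.
Riser R = 2171 / 13 = 167 mm, within the 168 mm limit.
T = 643 − 2·167 = 309 mm, which satisfies the 288 mm minimum.
Going = (13 − 1) × 309 = 3708 mm.
Add landings: 3708 + 1288 + 1068 = 6064 mm.

6064 mm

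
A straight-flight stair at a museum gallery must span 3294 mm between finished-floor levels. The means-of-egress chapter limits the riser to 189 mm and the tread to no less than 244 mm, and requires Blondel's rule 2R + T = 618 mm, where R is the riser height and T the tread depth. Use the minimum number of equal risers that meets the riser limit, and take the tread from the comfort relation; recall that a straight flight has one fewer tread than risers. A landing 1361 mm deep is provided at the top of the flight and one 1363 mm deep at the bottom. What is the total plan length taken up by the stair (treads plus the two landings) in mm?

⌈3294/189⌉ = 18 risers.
Riser R = 3294 / 18 = 183 mm, within the 189 mm limit.
T = 618 − 2·183 = 252 mm, which satisfies the 244 mm minimum.
18 risers give 17 treads; going = 17 × 252 = 4284 mm.
Enclosure = 4284 + 1361 + 1363 = 7008 mm.

7008 mm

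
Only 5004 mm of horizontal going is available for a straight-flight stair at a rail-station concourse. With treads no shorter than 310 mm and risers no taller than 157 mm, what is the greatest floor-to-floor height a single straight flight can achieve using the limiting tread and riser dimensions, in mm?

5004 / 310 = 16.14, so 16 treads fit.
Risers = treads + 1 = 17.
Maximum height = 17 × 157 = 2669 mm.

2669 mm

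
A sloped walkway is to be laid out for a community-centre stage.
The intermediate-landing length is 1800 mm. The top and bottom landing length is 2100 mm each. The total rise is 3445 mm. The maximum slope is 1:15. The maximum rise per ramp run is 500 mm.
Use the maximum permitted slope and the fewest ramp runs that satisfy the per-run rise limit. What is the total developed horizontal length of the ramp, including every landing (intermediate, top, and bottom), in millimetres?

3445 / 500 = 6.89, so 7 ramp runs are needed. That means 6 intermediate landings.
Horizontal run for 3445 mm of rise at 1:15 is 3445 × 15 = 51675 mm.
6 intermediate landings contribute 6 × 1800 = 10800 mm.
Top and bottom landings: 2 × 2100 = 4200 mm.
Total = 51675 + 10800 + 4200 = 66675 mm.

66675 mm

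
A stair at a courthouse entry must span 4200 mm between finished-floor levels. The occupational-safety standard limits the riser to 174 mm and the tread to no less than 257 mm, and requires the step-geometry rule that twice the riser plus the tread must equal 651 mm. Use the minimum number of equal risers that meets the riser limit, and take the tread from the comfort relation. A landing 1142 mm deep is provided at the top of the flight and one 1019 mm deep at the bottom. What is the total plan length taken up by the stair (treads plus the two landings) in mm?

At most 174 each: 4200/174 = 24.14, giving 25 risers.
Riser R = 4200 / 25 = 168 mm, within the 174 mm limit.
From 2R + T = 651: T = 651 − 336 = 315 mm.
Going = (25 − 1) × 315 = 7560 mm.
Add landings: 7560 + 1142 + 1019 = 9721 mm.

9721 mm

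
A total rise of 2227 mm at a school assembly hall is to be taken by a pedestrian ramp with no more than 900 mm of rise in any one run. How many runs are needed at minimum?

3 runs

At most 900 each: 2227/900 = 2.47, giving 3 ramp runs.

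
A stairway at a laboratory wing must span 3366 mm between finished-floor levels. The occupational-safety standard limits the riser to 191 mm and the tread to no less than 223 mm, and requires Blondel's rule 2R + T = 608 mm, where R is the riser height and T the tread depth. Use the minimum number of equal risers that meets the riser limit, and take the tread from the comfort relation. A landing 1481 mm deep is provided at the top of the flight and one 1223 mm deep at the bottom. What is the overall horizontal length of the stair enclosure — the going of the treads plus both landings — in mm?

6682 mm

At most 191 each: 3366/191 = 17.62, giving 18 risers.
Riser R = 3366 / 18 = 187 mm, within the 191 mm limit.
T = 608 − 2·187 = 234 mm, which satisfies the 223 mm minimum.
Treads = 18 − 1 = 17; going = 17 × 234 = 3978 mm.
Enclosure = 3978 + 1481 + 1223 = 6682 mm.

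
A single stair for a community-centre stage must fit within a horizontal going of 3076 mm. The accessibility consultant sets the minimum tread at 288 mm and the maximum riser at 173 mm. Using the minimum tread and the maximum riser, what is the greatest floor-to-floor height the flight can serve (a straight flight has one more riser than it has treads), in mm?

Treads that fit: ⌊3076 / 288⌋ = 10.
Risers = treads + 1 = 11.
Maximum height = 11 × 173 = 1903 mm.

1903 mm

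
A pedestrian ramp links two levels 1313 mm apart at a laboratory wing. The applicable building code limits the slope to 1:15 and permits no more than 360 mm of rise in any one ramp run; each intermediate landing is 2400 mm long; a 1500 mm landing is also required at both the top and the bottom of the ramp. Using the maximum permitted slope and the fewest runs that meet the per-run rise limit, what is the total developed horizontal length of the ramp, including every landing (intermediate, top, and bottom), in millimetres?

⌈1313/360⌉ = 4 ramp runs. That means 3 intermediate landings.
Ramp run (horizontal) at 1:15: 1313 × 15 = 19695 mm.
Intermediate landings: 3 × 2400 = 7200 mm.
Top and bottom landings: 2 × 1500 = 3000 mm.
Total = 19695 + 7200 + 3000 = 29895 mm.

29895 mm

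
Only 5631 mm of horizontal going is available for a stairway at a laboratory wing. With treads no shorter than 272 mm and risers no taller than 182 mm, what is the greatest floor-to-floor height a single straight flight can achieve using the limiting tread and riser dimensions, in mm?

Treads that fit: ⌊5631 / 272⌋ = 20.
Risers = treads + 1 = 21.
Maximum height = 21 × 182 = 3822 mm.

3822 mm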